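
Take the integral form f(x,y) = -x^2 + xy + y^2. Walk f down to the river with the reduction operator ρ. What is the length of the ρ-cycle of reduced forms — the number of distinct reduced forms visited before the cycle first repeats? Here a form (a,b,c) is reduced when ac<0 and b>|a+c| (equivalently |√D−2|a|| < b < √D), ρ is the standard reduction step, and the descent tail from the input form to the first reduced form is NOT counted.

D = 5, ⌊√D⌋ = 2
river: ρ → (1,1,-1)
river: ρ → (-1,1,1)
ρ-cycle length = 2 (tail of 0 descent steps not counted)

2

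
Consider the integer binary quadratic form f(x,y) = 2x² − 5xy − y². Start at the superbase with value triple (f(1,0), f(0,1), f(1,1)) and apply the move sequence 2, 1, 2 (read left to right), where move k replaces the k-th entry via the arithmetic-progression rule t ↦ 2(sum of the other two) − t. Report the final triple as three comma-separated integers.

start (2,-1,-4) = (f(1,0),f(0,1),f(1,1))
replace slot 2: 2·(2+(-4)) − (-1) = -3 → (2,-3,-4)
replace slot 1: 2·((-3)+(-4)) − 2 = -16 → (-16,-3,-4)
replace slot 2: 2·((-16)+(-4)) − (-3) = -37 → (-16,-37,-4)

-16,-37,-4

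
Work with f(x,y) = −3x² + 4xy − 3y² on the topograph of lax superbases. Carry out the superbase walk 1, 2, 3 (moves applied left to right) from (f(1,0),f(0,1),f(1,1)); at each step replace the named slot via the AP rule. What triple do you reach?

start (-3,-3,-2) = (f(1,0),f(0,1),f(1,1))
replace slot 1: 2·((-3)+(-2)) − (-3) = -7 → (-7,-3,-2)
replace slot 2: 2·((-7)+(-2)) − (-3) = -15 → (-7,-15,-2)
replace slot 3: 2·((-7)+(-15)) − (-2) = -42 → (-7,-15,-42)

-7,-15,-42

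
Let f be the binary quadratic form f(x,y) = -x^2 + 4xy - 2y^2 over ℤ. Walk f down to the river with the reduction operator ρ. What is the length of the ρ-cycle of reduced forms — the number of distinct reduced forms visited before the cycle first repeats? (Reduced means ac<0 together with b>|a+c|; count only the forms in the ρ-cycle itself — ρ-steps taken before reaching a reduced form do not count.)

D = 8, ⌊√D⌋ = 2
descent: ρ → (-2,0,1)
descent: ρ → (1,2,-1)  [lands on river]
river: ρ → (-1,2,1)
ρ-cycle length = 2 (tail of 2 descent steps not counted)

2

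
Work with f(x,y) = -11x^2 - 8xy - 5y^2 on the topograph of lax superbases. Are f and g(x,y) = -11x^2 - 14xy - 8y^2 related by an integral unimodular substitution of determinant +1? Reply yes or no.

D₁ = -156, D₂ = -156
f is negative-definite; reduce −f:
−f: flip: (11,8,5)→(5,-8,11)
−f: translate: b→2 (≡-8 mod 10), so (5,-8,11)→(5,2,8)
−f: reduced (well bottom): (5,2,8) with a≤c, −a<b≤a
flip sign back: reduced form of f is (-5,-2,-8)
g is negative-definite; reduce −g:
−g: translate: b→-8 (≡14 mod 22), so (11,14,8)→(11,-8,5)
−g: flip: (11,-8,5)→(5,8,11)
−g: translate: b→-2 (≡8 mod 10), so (5,8,11)→(5,-2,8)
−g: reduced (well bottom): (5,-2,8) with a≤c, −a<b≤a
flip sign back: reduced form of g is (-5,2,-8)
reduced forms (-5, -2, -8) vs (-5, 2, -8) ⇒ inequivalent

no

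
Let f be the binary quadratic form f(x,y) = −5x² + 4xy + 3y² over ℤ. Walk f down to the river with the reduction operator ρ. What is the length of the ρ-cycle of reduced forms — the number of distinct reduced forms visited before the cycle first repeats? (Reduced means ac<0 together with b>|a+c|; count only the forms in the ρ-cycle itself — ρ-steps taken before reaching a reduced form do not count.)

D = 76, ⌊√D⌋ = 8
river: ρ → (3,8,-1)
river: ρ → (-1,8,3)
river: ρ → (3,4,-5)
river: ρ → (-5,6,2)
river: ρ → (2,6,-5)
river: ρ → (-5,4,3)
ρ-cycle length = 6 (tail of 0 descent steps not counted)

6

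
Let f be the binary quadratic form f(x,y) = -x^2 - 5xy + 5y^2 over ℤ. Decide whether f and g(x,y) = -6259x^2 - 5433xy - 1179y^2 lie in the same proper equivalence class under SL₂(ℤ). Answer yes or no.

D₁ = 45, D₂ = 45
river cycle of f (length 2): (5, 5, -1), (-1, 5, 5)
river cycle of g (length 2): (-1, 5, 5), (5, 5, -1)
cycles coincide ⇒ equivalent

yes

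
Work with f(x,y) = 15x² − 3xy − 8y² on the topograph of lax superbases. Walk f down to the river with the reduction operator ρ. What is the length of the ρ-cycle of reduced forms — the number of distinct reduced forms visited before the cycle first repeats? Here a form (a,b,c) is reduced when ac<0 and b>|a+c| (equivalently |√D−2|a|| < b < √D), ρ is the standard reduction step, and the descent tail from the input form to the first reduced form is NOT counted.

D = 489, ⌊√D⌋ = 22
descent: ρ → (-8,19,4)  [lands on river]
river: ρ → (4,21,-3)
river: ρ → (-3,21,4)
river: ρ → (4,19,-8)
river: ρ → (-8,13,10)
river: ρ → (10,7,-11)
river: ρ → (-11,15,6)
river: ρ → (6,21,-2)
river: ρ → (-2,19,16)
river: ρ → (16,13,-5)
river: ρ → (-5,17,10)
river: ρ → (10,3,-12)
river: ρ → (-12,21,1)
river: ρ → (1,21,-12)
river: ρ → (-12,3,10)
river: ρ → (10,17,-5)
river: ρ → (-5,13,16)
river: ρ → (16,19,-2)
river: ρ → (-2,21,6)
river: ρ → (6,15,-11)
river: ρ → (-11,7,10)
river: ρ → (10,13,-8)
ρ-cycle length = 22 (tail of 1 descent step not counted)

22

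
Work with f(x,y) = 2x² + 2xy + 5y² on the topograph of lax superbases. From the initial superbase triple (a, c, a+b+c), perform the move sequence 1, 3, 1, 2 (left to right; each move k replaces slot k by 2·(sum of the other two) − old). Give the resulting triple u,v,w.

start (2,5,9) = (f(1,0),f(0,1),f(1,1))
replace slot 1: 2·(5+9) − 2 = 26 → (26,5,9)
replace slot 3: 2·(26+5) − 9 = 53 → (26,5,53)
replace slot 1: 2·(5+53) − 26 = 90 → (90,5,53)
replace slot 2: 2·(90+53) − 5 = 281 → (90,281,53)

90,281,53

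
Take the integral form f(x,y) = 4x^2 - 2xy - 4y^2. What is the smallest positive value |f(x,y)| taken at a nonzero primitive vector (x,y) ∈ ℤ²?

descent: ρ → (-4,2,4)  [lands on river]
river: ρ → (4,6,-2)
river: ρ → (-2,6,4)
river: ρ → (4,2,-4)
river: ρ → (-4,6,2)
river: ρ → (2,6,-4)
closes: descent 1, river 6
min |a| on river = 2

2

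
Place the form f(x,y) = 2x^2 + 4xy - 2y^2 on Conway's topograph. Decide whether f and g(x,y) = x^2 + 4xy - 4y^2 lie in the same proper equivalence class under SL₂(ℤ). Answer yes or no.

D₁ = 32, D₂ = 32
river cycle of f (length 2): (-2, 4, 2), (2, 4, -2)
river cycle of g (length 2): (-4, 4, 1), (1, 4, -4)
cycles differ ⇒ inequivalent

no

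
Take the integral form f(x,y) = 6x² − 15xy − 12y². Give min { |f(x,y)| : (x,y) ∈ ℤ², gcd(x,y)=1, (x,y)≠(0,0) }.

descent: ρ → (-12,15,6)  [lands on river]
river: ρ → (6,21,-3)
river: ρ → (-3,21,6)
river: ρ → (6,15,-12)
river: ρ → (-12,9,9)
river: ρ → (9,9,-12)
closes: descent 1, river 6
min |a| on river = 3

3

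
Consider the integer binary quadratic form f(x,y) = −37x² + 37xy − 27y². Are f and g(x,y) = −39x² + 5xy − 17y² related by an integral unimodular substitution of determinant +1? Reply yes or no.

D₁ = -2627, D₂ = -2627
f is negative-definite; reduce −f:
−f: translate: b→37 (≡-37 mod 74), so (37,-37,27)→(37,37,27)
−f: flip: (37,37,27)→(27,-37,37)
−f: translate: b→17 (≡-37 mod 54), so (27,-37,37)→(27,17,27)
−f: reduced (well bottom): (27,17,27) with a≤c, −a<b≤a
flip sign back: reduced form of f is (-27,-17,-27)
g is negative-definite; reduce −g:
−g: flip: (39,-5,17)→(17,5,39)
−g: reduced (well bottom): (17,5,39) with a≤c, −a<b≤a
flip sign back: reduced form of g is (-17,-5,-39)
reduced forms (-27, -17, -27) vs (-17, -5, -39) ⇒ inequivalent

no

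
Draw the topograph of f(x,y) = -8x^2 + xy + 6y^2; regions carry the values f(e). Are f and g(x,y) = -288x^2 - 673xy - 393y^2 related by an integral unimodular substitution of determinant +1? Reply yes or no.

D₁ = 193, D₂ = 193
river cycle of f (length 30): (6, 11, -3), (-3, 13, 2), (2, 11, -9), (-9, 7, 4), (4, 9, -7), (-7, 5, 6), (6, 7, -6), (-6, 5, 7), (7, 9, -4), (-4, 7, 9), … (20 more)
river cycle of g (length 30): (6, 11, -3), (-3, 13, 2), (2, 11, -9), (-9, 7, 4), (4, 9, -7), (-7, 5, 6), (6, 7, -6), (-6, 5, 7), (7, 9, -4), (-4, 7, 9), … (20 more)
cycles coincide ⇒ equivalent

yes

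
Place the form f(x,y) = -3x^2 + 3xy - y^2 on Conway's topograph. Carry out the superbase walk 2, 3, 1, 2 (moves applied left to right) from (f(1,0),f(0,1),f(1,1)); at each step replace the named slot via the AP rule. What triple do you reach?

start (-3,-1,-1) = (f(1,0),f(0,1),f(1,1))
replace slot 2: 2·((-3)+(-1)) − (-1) = -7 → (-3,-7,-1)
replace slot 3: 2·((-3)+(-7)) − (-1) = -19 → (-3,-7,-19)
replace slot 1: 2·((-7)+(-19)) − (-3) = -49 → (-49,-7,-19)
replace slot 2: 2·((-49)+(-19)) − (-7) = -129 → (-49,-129,-19)

-49,-129,-19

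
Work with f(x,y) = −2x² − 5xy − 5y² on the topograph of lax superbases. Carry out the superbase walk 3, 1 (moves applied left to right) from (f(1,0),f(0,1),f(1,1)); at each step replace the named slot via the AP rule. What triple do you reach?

start (-2,-5,-12) = (f(1,0),f(0,1),f(1,1))
replace slot 3: 2·((-2)+(-5)) − (-12) = -2 → (-2,-5,-2)
replace slot 1: 2·((-5)+(-2)) − (-2) = -12 → (-12,-5,-2)

-12,-5,-2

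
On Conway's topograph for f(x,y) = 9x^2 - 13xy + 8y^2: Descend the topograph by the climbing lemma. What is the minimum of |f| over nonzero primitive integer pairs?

translate: b→5 (≡-13 mod 18), so (9,-13,8)→(9,5,4)
flip: (9,5,4)→(4,-5,9)
translate: b→3 (≡-5 mod 8), so (4,-5,9)→(4,3,8)
reduced (well bottom): (4,3,8) with a≤c, −a<b≤a
well minimum = a = 4

4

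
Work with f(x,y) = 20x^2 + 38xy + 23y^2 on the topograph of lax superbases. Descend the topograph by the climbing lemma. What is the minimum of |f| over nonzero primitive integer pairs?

translate: b→-2 (≡38 mod 40), so (20,38,23)→(20,-2,5)
flip: (20,-2,5)→(5,2,20)
reduced (well bottom): (5,2,20) with a≤c, −a<b≤a
well minimum = a = 5

5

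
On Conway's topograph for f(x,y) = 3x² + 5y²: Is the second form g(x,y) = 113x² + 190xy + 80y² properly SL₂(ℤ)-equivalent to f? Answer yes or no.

D₁ = -60, D₂ = -60
f: reduced (well bottom): (3,0,5) with a≤c, −a<b≤a
g: translate: b→-36 (≡190 mod 226), so (113,190,80)→(113,-36,3)
g: flip: (113,-36,3)→(3,36,113)
g: translate: b→0 (≡36 mod 6), so (3,36,113)→(3,0,5)
g: reduced (well bottom): (3,0,5) with a≤c, −a<b≤a
reduced forms (3, 0, 5) vs (3, 0, 5) ⇒ equivalent

yes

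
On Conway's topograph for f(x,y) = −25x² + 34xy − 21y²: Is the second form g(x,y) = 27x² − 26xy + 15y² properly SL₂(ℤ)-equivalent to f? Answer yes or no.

D₁ = -944, D₂ = -944
f is negative-definite; reduce −f:
−f: translate: b→16 (≡-34 mod 50), so (25,-34,21)→(25,16,12)
−f: flip: (25,16,12)→(12,-16,25)
−f: translate: b→8 (≡-16 mod 24), so (12,-16,25)→(12,8,21)
−f: reduced (well bottom): (12,8,21) with a≤c, −a<b≤a
flip sign back: reduced form of f is (-12,-8,-21)
g: flip: (27,-26,15)→(15,26,27)
g: translate: b→-4 (≡26 mod 30), so (15,26,27)→(15,-4,16)
g: reduced (well bottom): (15,-4,16) with a≤c, −a<b≤a
reduced forms (-12, -8, -21) vs (15, -4, 16) ⇒ inequivalent

no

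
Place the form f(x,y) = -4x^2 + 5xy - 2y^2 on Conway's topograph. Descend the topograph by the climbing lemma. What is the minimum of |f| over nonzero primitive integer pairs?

translate: b→3 (≡-5 mod 8), so (4,-5,2)→(4,3,1)
flip: (4,3,1)→(1,-3,4)
translate: b→1 (≡-3 mod 2), so (1,-3,4)→(1,1,2)
reduced (well bottom): (1,1,2) with a≤c, −a<b≤a
well minimum |f| = |-1| = 1 (negative-definite)

1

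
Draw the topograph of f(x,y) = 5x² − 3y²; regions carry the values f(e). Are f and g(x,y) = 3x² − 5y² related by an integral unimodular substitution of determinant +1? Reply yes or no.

D₁ = 60, D₂ = 60
river cycle of f (length 2): (-3, 6, 2), (2, 6, -3)
river cycle of g (length 2): (3, 6, -2), (-2, 6, 3)
cycles differ ⇒ inequivalent

no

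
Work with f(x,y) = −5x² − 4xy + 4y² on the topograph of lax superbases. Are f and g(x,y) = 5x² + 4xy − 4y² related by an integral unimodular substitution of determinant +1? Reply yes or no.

D₁ = 96, D₂ = 96
river cycle of f (length 4): (4, 4, -5), (-5, 6, 3), (3, 6, -5), (-5, 4, 4)
river cycle of g (length 4): (-4, 4, 5), (5, 6, -3), (-3, 6, 5), (5, 4, -4)
cycles differ ⇒ inequivalent

no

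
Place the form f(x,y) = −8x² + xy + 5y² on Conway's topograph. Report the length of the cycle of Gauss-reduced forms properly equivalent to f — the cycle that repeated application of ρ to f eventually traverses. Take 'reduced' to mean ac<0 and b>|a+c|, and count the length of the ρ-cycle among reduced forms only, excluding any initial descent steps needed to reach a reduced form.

D = 161, ⌊√D⌋ = 12
descent: ρ → (5,9,-4)  [lands on river]
river: ρ → (-4,7,7)
river: ρ → (7,7,-4)
river: ρ → (-4,9,5)
river: ρ → (5,11,-2)
river: ρ → (-2,9,10)
river: ρ → (10,11,-1)
river: ρ → (-1,11,10)
river: ρ → (10,9,-2)
river: ρ → (-2,11,5)
ρ-cycle length = 10 (tail of 1 descent step not counted)

10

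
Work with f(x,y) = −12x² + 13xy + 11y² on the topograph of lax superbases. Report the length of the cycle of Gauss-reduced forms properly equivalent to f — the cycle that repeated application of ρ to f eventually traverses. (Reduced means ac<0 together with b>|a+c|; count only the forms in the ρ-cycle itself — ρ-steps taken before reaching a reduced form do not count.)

D = 697, ⌊√D⌋ = 26
river: ρ → (11,9,-14)
river: ρ → (-14,19,6)
river: ρ → (6,17,-17)
river: ρ → (-17,17,6)
river: ρ → (6,19,-14)
river: ρ → (-14,9,11)
river: ρ → (11,13,-12)
river: ρ → (-12,11,12)
river: ρ → (12,13,-11)
river: ρ → (-11,9,14)
river: ρ → (14,19,-6)
river: ρ → (-6,17,17)
river: ρ → (17,17,-6)
river: ρ → (-6,19,14)
river: ρ → (14,9,-11)
river: ρ → (-11,13,12)
river: ρ → (12,11,-12)
river: ρ → (-12,13,11)
ρ-cycle length = 18 (tail of 0 descent steps not counted)

18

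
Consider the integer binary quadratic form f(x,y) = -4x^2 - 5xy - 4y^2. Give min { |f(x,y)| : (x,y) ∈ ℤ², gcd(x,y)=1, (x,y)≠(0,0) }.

translate: b→-3 (≡5 mod 8), so (4,5,4)→(4,-3,3)
flip: (4,-3,3)→(3,3,4)
reduced (well bottom): (3,3,4) with a≤c, −a<b≤a
well minimum |f| = |-3| = 3 (negative-definite)

3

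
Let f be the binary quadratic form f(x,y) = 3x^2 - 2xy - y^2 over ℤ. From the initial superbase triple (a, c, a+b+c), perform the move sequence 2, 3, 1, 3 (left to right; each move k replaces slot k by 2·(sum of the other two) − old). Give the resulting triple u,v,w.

start (3,-1,0) = (f(1,0),f(0,1),f(1,1))
replace slot 2: 2·(3+0) − (-1) = 7 → (3,7,0)
replace slot 3: 2·(3+7) − 0 = 20 → (3,7,20)
replace slot 1: 2·(7+20) − 3 = 51 → (51,7,20)
replace slot 3: 2·(51+7) − 20 = 96 → (51,7,96)

51,7,96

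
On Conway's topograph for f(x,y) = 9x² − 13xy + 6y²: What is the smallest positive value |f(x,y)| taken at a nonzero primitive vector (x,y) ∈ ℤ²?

translate: b→5 (≡-13 mod 18), so (9,-13,6)→(9,5,2)
flip: (9,5,2)→(2,-5,9)
translate: b→-1 (≡-5 mod 4), so (2,-5,9)→(2,-1,6)
reduced (well bottom): (2,-1,6) with a≤c, −a<b≤a
well minimum = a = 2

2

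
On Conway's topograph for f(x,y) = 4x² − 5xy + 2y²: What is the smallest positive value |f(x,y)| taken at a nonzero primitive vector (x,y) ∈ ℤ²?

translate: b→3 (≡-5 mod 8), so (4,-5,2)→(4,3,1)
flip: (4,3,1)→(1,-3,4)
translate: b→1 (≡-3 mod 2), so (1,-3,4)→(1,1,2)
reduced (well bottom): (1,1,2) with a≤c, −a<b≤a
well minimum = a = 1

1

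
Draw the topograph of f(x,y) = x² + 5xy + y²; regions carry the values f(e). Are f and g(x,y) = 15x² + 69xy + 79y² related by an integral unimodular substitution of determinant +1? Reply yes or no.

D₁ = 21, D₂ = 21
river cycle of f (length 2): (1, 3, -3), (-3, 3, 1)
river cycle of g (length 2): (1, 3, -3), (-3, 3, 1)
cycles coincide ⇒ equivalent

yes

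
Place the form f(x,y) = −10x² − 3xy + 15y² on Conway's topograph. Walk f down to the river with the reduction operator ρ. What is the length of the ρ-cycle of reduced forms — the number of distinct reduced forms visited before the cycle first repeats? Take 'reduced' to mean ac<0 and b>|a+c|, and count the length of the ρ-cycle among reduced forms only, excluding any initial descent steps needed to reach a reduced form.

D = 609, ⌊√D⌋ = 24
descent: ρ → (15,3,-10)
descent: ρ → (-10,17,8)  [lands on river]
river: ρ → (8,15,-12)
river: ρ → (-12,9,11)
river: ρ → (11,13,-10)
river: ρ → (-10,7,14)
river: ρ → (14,21,-3)
river: ρ → (-3,21,14)
river: ρ → (14,7,-10)
river: ρ → (-10,13,11)
river: ρ → (11,9,-12)
river: ρ → (-12,15,8)
river: ρ → (8,17,-10)
river: ρ → (-10,23,2)
river: ρ → (2,21,-21)
river: ρ → (-21,21,2)
river: ρ → (2,23,-10)
ρ-cycle length = 16 (tail of 2 descent steps not counted)

16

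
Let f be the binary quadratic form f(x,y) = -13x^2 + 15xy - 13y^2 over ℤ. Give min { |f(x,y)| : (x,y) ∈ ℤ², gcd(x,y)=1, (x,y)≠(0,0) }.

translate: b→11 (≡-15 mod 26), so (13,-15,13)→(13,11,11)
flip: (13,11,11)→(11,-11,13)
translate: b→11 (≡-11 mod 22), so (11,-11,13)→(11,11,13)
reduced (well bottom): (11,11,13) with a≤c, −a<b≤a
well minimum |f| = |-11| = 11 (negative-definite)

11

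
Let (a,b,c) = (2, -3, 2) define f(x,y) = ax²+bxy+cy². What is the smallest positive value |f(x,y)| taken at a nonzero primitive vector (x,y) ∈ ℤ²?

translate: b→1 (≡-3 mod 4), so (2,-3,2)→(2,1,1)
flip: (2,1,1)→(1,-1,2)
translate: b→1 (≡-1 mod 2), so (1,-1,2)→(1,1,2)
reduced (well bottom): (1,1,2) with a≤c, −a<b≤a
well minimum = a = 1

1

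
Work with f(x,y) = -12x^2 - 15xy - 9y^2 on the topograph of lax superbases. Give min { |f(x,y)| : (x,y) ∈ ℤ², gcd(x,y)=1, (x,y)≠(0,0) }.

translate: b→-9 (≡15 mod 24), so (12,15,9)→(12,-9,6)
flip: (12,-9,6)→(6,9,12)
translate: b→-3 (≡9 mod 12), so (6,9,12)→(6,-3,9)
reduced (well bottom): (6,-3,9) with a≤c, −a<b≤a
well minimum |f| = |-6| = 6 (negative-definite)

6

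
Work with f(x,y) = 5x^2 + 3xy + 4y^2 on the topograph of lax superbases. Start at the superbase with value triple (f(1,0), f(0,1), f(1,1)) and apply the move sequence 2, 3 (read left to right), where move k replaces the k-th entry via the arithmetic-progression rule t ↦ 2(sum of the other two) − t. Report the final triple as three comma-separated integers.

start (5,4,12) = (f(1,0),f(0,1),f(1,1))
replace slot 2: 2·(5+12) − 4 = 30 → (5,30,12)
replace slot 3: 2·(5+30) − 12 = 58 → (5,30,58)

5,30,58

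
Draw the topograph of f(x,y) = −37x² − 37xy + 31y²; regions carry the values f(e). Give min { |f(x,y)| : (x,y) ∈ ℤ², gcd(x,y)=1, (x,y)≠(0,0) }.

descent: ρ → (31,37,-37)  [lands on river]
river: ρ → (-37,37,31)
river: ρ → (31,25,-43)
river: ρ → (-43,61,13)
river: ρ → (13,69,-23)
river: ρ → (-23,69,13)
river: ρ → (13,61,-43)
river: ρ → (-43,25,31)
closes: descent 1, river 8
min |a| on river = 13

13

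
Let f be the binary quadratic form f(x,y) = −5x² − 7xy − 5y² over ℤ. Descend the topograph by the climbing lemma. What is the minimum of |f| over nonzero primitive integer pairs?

translate: b→-3 (≡7 mod 10), so (5,7,5)→(5,-3,3)
flip: (5,-3,3)→(3,3,5)
reduced (well bottom): (3,3,5) with a≤c, −a<b≤a
well minimum |f| = |-3| = 3 (negative-definite)

3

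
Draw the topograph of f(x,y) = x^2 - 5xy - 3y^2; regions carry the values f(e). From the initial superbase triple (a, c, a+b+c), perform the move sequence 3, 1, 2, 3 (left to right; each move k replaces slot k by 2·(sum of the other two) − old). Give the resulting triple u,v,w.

start (1,-3,-7) = (f(1,0),f(0,1),f(1,1))
replace slot 3: 2·(1+(-3)) − (-7) = 3 → (1,-3,3)
replace slot 1: 2·((-3)+3) − 1 = -1 → (-1,-3,3)
replace slot 2: 2·((-1)+3) − (-3) = 7 → (-1,7,3)
replace slot 3: 2·((-1)+7) − 3 = 9 → (-1,7,9)

-1,7,9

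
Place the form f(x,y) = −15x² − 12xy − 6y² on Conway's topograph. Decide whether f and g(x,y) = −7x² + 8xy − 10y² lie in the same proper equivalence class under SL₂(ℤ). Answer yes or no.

D₁ = -216, D₂ = -216
f is negative-definite; reduce −f:
−f: flip: (15,12,6)→(6,-12,15)
−f: translate: b→0 (≡-12 mod 12), so (6,-12,15)→(6,0,9)
−f: reduced (well bottom): (6,0,9) with a≤c, −a<b≤a
flip sign back: reduced form of f is (-6,0,-9)
g is negative-definite; reduce −g:
−g: translate: b→6 (≡-8 mod 14), so (7,-8,10)→(7,6,9)
−g: reduced (well bottom): (7,6,9) with a≤c, −a<b≤a
flip sign back: reduced form of g is (-7,-6,-9)
reduced forms (-6, 0, -9) vs (-7, -6, -9) ⇒ inequivalent

no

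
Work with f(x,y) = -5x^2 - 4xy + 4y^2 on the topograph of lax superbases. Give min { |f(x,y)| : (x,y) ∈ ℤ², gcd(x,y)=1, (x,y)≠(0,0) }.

descent: ρ → (4,4,-5)  [lands on river]
river: ρ → (-5,6,3)
river: ρ → (3,6,-5)
river: ρ → (-5,4,4)
closes: descent 1, river 4
min |a| on river = 3

3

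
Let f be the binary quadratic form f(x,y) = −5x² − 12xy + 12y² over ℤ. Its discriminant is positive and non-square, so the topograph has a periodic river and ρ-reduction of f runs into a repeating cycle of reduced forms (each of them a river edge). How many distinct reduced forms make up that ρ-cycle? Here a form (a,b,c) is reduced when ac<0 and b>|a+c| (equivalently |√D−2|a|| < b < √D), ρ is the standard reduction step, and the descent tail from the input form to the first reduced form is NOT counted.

D = 384, ⌊√D⌋ = 19
descent: ρ → (12,12,-5)  [lands on river]
river: ρ → (-5,18,3)
river: ρ → (3,18,-5)
river: ρ → (-5,12,12)
ρ-cycle length = 4 (tail of 1 descent step not counted)

4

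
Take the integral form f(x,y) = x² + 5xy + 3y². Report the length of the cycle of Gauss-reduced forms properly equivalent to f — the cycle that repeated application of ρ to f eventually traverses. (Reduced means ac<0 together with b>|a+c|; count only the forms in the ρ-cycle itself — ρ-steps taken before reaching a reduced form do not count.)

D = 13, ⌊√D⌋ = 3
descent: ρ → (3,1,-1)
descent: ρ → (-1,3,1)  [lands on river]
river: ρ → (1,3,-1)
ρ-cycle length = 2 (tail of 2 descent steps not counted)

2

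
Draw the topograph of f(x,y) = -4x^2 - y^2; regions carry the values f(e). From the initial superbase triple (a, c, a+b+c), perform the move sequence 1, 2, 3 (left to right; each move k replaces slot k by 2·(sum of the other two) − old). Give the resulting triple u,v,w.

start (-4,-1,-5) = (f(1,0),f(0,1),f(1,1))
replace slot 1: 2·((-1)+(-5)) − (-4) = -8 → (-8,-1,-5)
replace slot 2: 2·((-8)+(-5)) − (-1) = -25 → (-8,-25,-5)
replace slot 3: 2·((-8)+(-25)) − (-5) = -61 → (-8,-25,-61)

-8,-25,-61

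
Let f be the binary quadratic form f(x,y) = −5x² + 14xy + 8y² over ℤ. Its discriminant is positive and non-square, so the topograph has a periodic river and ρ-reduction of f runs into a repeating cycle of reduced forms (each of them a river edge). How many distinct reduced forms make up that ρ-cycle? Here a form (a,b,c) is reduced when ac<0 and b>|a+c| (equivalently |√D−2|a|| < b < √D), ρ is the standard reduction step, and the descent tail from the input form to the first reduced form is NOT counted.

D = 356, ⌊√D⌋ = 18
river: ρ → (8,18,-1)
river: ρ → (-1,18,8)
river: ρ → (8,14,-5)
river: ρ → (-5,16,5)
river: ρ → (5,14,-8)
river: ρ → (-8,18,1)
river: ρ → (1,18,-8)
river: ρ → (-8,14,5)
river: ρ → (5,16,-5)
river: ρ → (-5,14,8)
ρ-cycle length = 10 (tail of 0 descent steps not counted)

10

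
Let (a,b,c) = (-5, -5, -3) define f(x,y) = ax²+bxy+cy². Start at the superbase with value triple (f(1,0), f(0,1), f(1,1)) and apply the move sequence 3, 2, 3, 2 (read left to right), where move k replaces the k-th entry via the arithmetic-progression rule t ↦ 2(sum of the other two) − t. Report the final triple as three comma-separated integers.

start (-5,-3,-13) = (f(1,0),f(0,1),f(1,1))
replace slot 3: 2·((-5)+(-3)) − (-13) = -3 → (-5,-3,-3)
replace slot 2: 2·((-5)+(-3)) − (-3) = -13 → (-5,-13,-3)
replace slot 3: 2·((-5)+(-13)) − (-3) = -33 → (-5,-13,-33)
replace slot 2: 2·((-5)+(-33)) − (-13) = -63 → (-5,-63,-33)

-5,-63,-33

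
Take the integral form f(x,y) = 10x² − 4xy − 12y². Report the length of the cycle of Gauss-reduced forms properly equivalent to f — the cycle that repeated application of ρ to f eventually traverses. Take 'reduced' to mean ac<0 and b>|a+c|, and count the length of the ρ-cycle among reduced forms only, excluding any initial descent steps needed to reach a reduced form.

D = 496, ⌊√D⌋ = 22
descent: ρ → (-12,4,10)  [lands on river]
river: ρ → (10,16,-6)
river: ρ → (-6,20,4)
river: ρ → (4,20,-6)
river: ρ → (-6,16,10)
river: ρ → (10,4,-12)
river: ρ → (-12,20,2)
river: ρ → (2,20,-12)
ρ-cycle length = 8 (tail of 1 descent step not counted)

8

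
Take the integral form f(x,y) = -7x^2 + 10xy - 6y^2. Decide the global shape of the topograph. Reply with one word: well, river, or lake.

D = b²−4ac = 10² − 4·(-7)·(-6) = -68
D < 0 ⇒ definite ⇒ every region one sign ⇒ single well

well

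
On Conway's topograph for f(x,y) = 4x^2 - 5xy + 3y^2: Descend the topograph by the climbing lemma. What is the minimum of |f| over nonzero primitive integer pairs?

translate: b→3 (≡-5 mod 8), so (4,-5,3)→(4,3,2)
flip: (4,3,2)→(2,-3,4)
translate: b→1 (≡-3 mod 4), so (2,-3,4)→(2,1,3)
reduced (well bottom): (2,1,3) with a≤c, −a<b≤a
well minimum = a = 2

2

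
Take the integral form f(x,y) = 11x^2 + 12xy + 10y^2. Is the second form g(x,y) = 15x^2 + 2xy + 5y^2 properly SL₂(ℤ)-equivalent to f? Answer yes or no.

D₁ = -296, D₂ = -296
f: translate: b→-10 (≡12 mod 22), so (11,12,10)→(11,-10,9)
f: flip: (11,-10,9)→(9,10,11)
f: translate: b→-8 (≡10 mod 18), so (9,10,11)→(9,-8,10)
f: reduced (well bottom): (9,-8,10) with a≤c, −a<b≤a
g: flip: (15,2,5)→(5,-2,15)
g: reduced (well bottom): (5,-2,15) with a≤c, −a<b≤a
reduced forms (9, -8, 10) vs (5, -2, 15) ⇒ inequivalent

no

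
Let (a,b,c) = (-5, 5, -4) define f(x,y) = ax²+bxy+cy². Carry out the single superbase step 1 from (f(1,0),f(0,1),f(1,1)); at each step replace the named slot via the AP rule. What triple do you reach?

start (-5,-4,-4) = (f(1,0),f(0,1),f(1,1))
replace slot 1: 2·((-4)+(-4)) − (-5) = -11 → (-11,-4,-4)

-11,-4,-4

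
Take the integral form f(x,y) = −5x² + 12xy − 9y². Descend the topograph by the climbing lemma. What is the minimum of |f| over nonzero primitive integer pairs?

translate: b→-2 (≡-12 mod 10), so (5,-12,9)→(5,-2,2)
flip: (5,-2,2)→(2,2,5)
reduced (well bottom): (2,2,5) with a≤c, −a<b≤a
well minimum |f| = |-2| = 2 (negative-definite)

2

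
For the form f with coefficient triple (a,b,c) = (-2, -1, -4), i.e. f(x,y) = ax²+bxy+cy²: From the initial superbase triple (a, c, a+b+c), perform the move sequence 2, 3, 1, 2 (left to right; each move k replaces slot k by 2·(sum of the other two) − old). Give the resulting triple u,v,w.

start (-2,-4,-7) = (f(1,0),f(0,1),f(1,1))
replace slot 2: 2·((-2)+(-7)) − (-4) = -14 → (-2,-14,-7)
replace slot 3: 2·((-2)+(-14)) − (-7) = -25 → (-2,-14,-25)
replace slot 1: 2·((-14)+(-25)) − (-2) = -76 → (-76,-14,-25)
replace slot 2: 2·((-76)+(-25)) − (-14) = -188 → (-76,-188,-25)

-76,-188,-25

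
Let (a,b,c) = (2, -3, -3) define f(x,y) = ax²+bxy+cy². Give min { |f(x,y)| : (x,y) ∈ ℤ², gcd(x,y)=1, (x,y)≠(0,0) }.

descent: ρ → (-3,3,2)  [lands on river]
river: ρ → (2,5,-1)
river: ρ → (-1,5,2)
river: ρ → (2,3,-3)
closes: descent 1, river 4
min |a| on river = 1

1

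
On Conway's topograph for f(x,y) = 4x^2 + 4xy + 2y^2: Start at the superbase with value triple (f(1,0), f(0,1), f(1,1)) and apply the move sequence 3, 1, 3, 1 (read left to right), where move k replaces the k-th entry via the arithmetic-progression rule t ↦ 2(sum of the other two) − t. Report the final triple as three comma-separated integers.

start (4,2,10) = (f(1,0),f(0,1),f(1,1))
replace slot 3: 2·(4+2) − 10 = 2 → (4,2,2)
replace slot 1: 2·(2+2) − 4 = 4 → (4,2,2)
replace slot 3: 2·(4+2) − 2 = 10 → (4,2,10)
replace slot 1: 2·(2+10) − 4 = 20 → (20,2,10)

20,2,10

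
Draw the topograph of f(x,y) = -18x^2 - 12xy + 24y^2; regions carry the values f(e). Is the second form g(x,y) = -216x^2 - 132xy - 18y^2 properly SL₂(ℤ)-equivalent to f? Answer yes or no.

D₁ = 1872, D₂ = 1872
river cycle of f (length 10): (24, 12, -18), (-18, 24, 18), (18, 12, -24), (-24, 36, 6), (6, 36, -24), (-24, 12, 18), (18, 24, -18), (-18, 12, 24), (24, 36, -6), (-6, 36, 24)
river cycle of g (length 10): (-18, 24, 18), (18, 12, -24), (-24, 36, 6), (6, 36, -24), (-24, 12, 18), (18, 24, -18), (-18, 12, 24), (24, 36, -6), (-6, 36, 24), (24, 12, -18)
cycles coincide ⇒ equivalent

yes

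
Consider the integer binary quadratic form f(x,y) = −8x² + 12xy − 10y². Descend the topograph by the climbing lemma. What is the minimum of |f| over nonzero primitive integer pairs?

translate: b→4 (≡-12 mod 16), so (8,-12,10)→(8,4,6)
flip: (8,4,6)→(6,-4,8)
reduced (well bottom): (6,-4,8) with a≤c, −a<b≤a
well minimum |f| = |-6| = 6 (negative-definite)

6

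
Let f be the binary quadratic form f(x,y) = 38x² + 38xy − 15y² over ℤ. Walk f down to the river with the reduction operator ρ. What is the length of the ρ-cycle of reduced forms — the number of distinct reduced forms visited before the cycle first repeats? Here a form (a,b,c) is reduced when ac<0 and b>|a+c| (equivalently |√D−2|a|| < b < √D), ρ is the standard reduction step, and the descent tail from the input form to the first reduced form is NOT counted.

D = 3724, ⌊√D⌋ = 61
river: ρ → (-15,52,17)
river: ρ → (17,50,-18)
river: ρ → (-18,58,5)
river: ρ → (5,52,-51)
river: ρ → (-51,50,6)
river: ρ → (6,58,-15)
river: ρ → (-15,32,45)
river: ρ → (45,58,-2)
river: ρ → (-2,58,45)
river: ρ → (45,32,-15)
river: ρ → (-15,58,6)
river: ρ → (6,50,-51)
river: ρ → (-51,52,5)
river: ρ → (5,58,-18)
river: ρ → (-18,50,17)
river: ρ → (17,52,-15)
river: ρ → (-15,38,38)
river: ρ → (38,38,-15)
ρ-cycle length = 18 (tail of 0 descent steps not counted)

18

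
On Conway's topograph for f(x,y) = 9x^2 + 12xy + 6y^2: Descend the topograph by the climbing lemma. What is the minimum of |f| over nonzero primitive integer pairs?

translate: b→-6 (≡12 mod 18), so (9,12,6)→(9,-6,3)
flip: (9,-6,3)→(3,6,9)
translate: b→0 (≡6 mod 6), so (3,6,9)→(3,0,6)
reduced (well bottom): (3,0,6) with a≤c, −a<b≤a
well minimum = a = 3

3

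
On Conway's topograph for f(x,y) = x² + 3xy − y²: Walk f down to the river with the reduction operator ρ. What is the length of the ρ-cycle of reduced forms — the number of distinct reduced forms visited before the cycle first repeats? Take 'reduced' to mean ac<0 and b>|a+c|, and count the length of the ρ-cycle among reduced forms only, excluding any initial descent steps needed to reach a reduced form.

D = 13, ⌊√D⌋ = 3
river: ρ → (-1,3,1)
river: ρ → (1,3,-1)
ρ-cycle length = 2 (tail of 0 descent steps not counted)

2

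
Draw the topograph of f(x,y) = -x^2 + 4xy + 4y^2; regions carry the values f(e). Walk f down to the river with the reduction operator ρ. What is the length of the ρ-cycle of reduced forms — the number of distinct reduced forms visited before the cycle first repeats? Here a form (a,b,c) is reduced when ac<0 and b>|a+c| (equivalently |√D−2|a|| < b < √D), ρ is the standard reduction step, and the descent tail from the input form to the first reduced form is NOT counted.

D = 32, ⌊√D⌋ = 5
river: ρ → (4,4,-1)
river: ρ → (-1,4,4)
ρ-cycle length = 2 (tail of 0 descent steps not counted)

2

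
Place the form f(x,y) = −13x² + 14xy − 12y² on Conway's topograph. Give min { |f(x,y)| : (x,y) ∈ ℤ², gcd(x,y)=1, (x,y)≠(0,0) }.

translate: b→12 (≡-14 mod 26), so (13,-14,12)→(13,12,11)
flip: (13,12,11)→(11,-12,13)
translate: b→10 (≡-12 mod 22), so (11,-12,13)→(11,10,12)
reduced (well bottom): (11,10,12) with a≤c, −a<b≤a
well minimum |f| = |-11| = 11 (negative-definite)

11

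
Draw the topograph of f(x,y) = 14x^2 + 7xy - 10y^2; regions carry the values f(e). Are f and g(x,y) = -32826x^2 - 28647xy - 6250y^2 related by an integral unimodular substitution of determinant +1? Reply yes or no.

D₁ = 609, D₂ = 609
river cycle of f (length 16): (-10, 13, 11), (11, 9, -12), (-12, 15, 8), (8, 17, -10), (-10, 23, 2), (2, 21, -21), (-21, 21, 2), (2, 23, -10), (-10, 17, 8), (8, 15, -12), … (6 more)
river cycle of g (length 16): (-10, 13, 11), (11, 9, -12), (-12, 15, 8), (8, 17, -10), (-10, 23, 2), (2, 21, -21), (-21, 21, 2), (2, 23, -10), (-10, 17, 8), (8, 15, -12), … (6 more)
cycles coincide ⇒ equivalent

yes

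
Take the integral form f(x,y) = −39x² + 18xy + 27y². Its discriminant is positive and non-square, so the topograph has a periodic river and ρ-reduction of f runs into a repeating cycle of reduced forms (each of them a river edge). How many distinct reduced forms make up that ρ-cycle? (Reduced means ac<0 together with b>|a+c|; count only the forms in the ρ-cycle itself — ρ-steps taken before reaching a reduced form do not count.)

D = 4536, ⌊√D⌋ = 67
river: ρ → (27,36,-30)
river: ρ → (-30,24,33)
river: ρ → (33,42,-21)
river: ρ → (-21,42,33)
river: ρ → (33,24,-30)
river: ρ → (-30,36,27)
river: ρ → (27,18,-39)
river: ρ → (-39,60,6)
river: ρ → (6,60,-39)
river: ρ → (-39,18,27)
ρ-cycle length = 10 (tail of 0 descent steps not counted)

10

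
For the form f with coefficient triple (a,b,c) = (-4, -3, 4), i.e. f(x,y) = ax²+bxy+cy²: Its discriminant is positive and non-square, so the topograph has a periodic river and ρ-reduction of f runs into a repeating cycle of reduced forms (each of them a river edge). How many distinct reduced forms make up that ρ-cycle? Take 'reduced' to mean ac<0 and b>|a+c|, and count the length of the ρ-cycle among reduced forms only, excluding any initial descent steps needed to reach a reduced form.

D = 73, ⌊√D⌋ = 8
descent: ρ → (4,3,-4)  [lands on river]
river: ρ → (-4,5,3)
river: ρ → (3,7,-2)
river: ρ → (-2,5,6)
river: ρ → (6,7,-1)
river: ρ → (-1,7,6)
river: ρ → (6,5,-2)
river: ρ → (-2,7,3)
river: ρ → (3,5,-4)
river: ρ → (-4,3,4)
river: ρ → (4,5,-3)
river: ρ → (-3,7,2)
river: ρ → (2,5,-6)
river: ρ → (-6,7,1)
river: ρ → (1,7,-6)
river: ρ → (-6,5,2)
river: ρ → (2,7,-3)
river: ρ → (-3,5,4)
ρ-cycle length = 18 (tail of 1 descent step not counted)

18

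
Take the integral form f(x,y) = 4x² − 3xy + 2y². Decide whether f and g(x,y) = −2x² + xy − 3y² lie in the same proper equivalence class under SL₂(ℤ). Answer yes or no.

D₁ = -23, D₂ = -23
f: flip: (4,-3,2)→(2,3,4)
f: translate: b→-1 (≡3 mod 4), so (2,3,4)→(2,-1,3)
f: reduced (well bottom): (2,-1,3) with a≤c, −a<b≤a
g is negative-definite; reduce −g:
−g: reduced (well bottom): (2,-1,3) with a≤c, −a<b≤a
flip sign back: reduced form of g is (-2,1,-3)
reduced forms (2, -1, 3) vs (-2, 1, -3) ⇒ inequivalent

no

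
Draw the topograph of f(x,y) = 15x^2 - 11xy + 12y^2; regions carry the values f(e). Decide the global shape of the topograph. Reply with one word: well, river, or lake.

D = b²−4ac = (-11)² − 4·15·12 = -599
D < 0 ⇒ definite ⇒ every region one sign ⇒ single well

well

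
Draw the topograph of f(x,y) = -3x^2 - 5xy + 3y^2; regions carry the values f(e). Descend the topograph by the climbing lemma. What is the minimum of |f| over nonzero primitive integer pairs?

descent: ρ → (3,5,-3)  [lands on river]
river: ρ → (-3,7,1)
river: ρ → (1,7,-3)
river: ρ → (-3,5,3)
river: ρ → (3,7,-1)
river: ρ → (-1,7,3)
closes: descent 1, river 6
min |a| on river = 1

1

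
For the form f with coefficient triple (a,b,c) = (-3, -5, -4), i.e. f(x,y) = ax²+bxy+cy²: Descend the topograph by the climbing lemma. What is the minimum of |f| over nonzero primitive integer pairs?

translate: b→-1 (≡5 mod 6), so (3,5,4)→(3,-1,2)
flip: (3,-1,2)→(2,1,3)
reduced (well bottom): (2,1,3) with a≤c, −a<b≤a
well minimum |f| = |-2| = 2 (negative-definite)

2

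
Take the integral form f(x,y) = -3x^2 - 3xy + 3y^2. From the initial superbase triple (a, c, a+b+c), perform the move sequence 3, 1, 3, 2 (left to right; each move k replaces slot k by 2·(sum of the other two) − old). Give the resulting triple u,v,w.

start (-3,3,-3) = (f(1,0),f(0,1),f(1,1))
replace slot 3: 2·((-3)+3) − (-3) = 3 → (-3,3,3)
replace slot 1: 2·(3+3) − (-3) = 15 → (15,3,3)
replace slot 3: 2·(15+3) − 3 = 33 → (15,3,33)
replace slot 2: 2·(15+33) − 3 = 93 → (15,93,33)

15,93,33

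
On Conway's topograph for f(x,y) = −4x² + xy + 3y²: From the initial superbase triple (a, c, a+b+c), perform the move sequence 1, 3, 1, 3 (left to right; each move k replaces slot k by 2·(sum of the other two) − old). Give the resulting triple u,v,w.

start (-4,3,0) = (f(1,0),f(0,1),f(1,1))
replace slot 1: 2·(3+0) − (-4) = 10 → (10,3,0)
replace slot 3: 2·(10+3) − 0 = 26 → (10,3,26)
replace slot 1: 2·(3+26) − 10 = 48 → (48,3,26)
replace slot 3: 2·(48+3) − 26 = 76 → (48,3,76)

48,3,76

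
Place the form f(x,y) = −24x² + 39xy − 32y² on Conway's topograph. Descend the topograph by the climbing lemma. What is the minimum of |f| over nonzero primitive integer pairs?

translate: b→9 (≡-39 mod 48), so (24,-39,32)→(24,9,17)
flip: (24,9,17)→(17,-9,24)
reduced (well bottom): (17,-9,24) with a≤c, −a<b≤a
well minimum |f| = |-17| = 17 (negative-definite)

17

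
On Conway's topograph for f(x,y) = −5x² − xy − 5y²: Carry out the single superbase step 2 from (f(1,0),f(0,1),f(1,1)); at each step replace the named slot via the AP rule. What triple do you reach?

start (-5,-5,-11) = (f(1,0),f(0,1),f(1,1))
replace slot 2: 2·((-5)+(-11)) − (-5) = -27 → (-5,-27,-11)

-5,-27,-11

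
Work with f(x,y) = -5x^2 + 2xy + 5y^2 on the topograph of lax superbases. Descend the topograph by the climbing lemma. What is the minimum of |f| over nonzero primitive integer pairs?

river: ρ → (5,8,-2)
river: ρ → (-2,8,5)
river: ρ → (5,2,-5)
river: ρ → (-5,8,2)
river: ρ → (2,8,-5)
river: ρ → (-5,2,5)
closes: descent 0, river 6
min |a| on river = 2

2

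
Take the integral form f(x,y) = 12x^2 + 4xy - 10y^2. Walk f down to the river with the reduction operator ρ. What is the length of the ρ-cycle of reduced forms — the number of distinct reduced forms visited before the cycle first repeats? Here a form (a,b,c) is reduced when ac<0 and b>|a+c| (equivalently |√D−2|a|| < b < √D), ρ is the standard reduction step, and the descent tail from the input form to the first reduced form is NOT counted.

D = 496, ⌊√D⌋ = 22
river: ρ → (-10,16,6)
river: ρ → (6,20,-4)
river: ρ → (-4,20,6)
river: ρ → (6,16,-10)
river: ρ → (-10,4,12)
river: ρ → (12,20,-2)
river: ρ → (-2,20,12)
river: ρ → (12,4,-10)
ρ-cycle length = 8 (tail of 0 descent steps not counted)

8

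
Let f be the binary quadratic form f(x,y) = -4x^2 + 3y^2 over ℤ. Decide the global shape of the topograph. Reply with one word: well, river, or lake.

D = b²−4ac = 0² − 4·(-4)·3 = 48
D > 0 non-square ⇒ indefinite ⇒ periodic river

river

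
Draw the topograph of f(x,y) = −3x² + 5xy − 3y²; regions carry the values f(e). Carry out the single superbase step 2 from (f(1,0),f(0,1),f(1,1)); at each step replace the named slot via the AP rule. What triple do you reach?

start (-3,-3,-1) = (f(1,0),f(0,1),f(1,1))
replace slot 2: 2·((-3)+(-1)) − (-3) = -5 → (-3,-5,-1)

-3,-5,-1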